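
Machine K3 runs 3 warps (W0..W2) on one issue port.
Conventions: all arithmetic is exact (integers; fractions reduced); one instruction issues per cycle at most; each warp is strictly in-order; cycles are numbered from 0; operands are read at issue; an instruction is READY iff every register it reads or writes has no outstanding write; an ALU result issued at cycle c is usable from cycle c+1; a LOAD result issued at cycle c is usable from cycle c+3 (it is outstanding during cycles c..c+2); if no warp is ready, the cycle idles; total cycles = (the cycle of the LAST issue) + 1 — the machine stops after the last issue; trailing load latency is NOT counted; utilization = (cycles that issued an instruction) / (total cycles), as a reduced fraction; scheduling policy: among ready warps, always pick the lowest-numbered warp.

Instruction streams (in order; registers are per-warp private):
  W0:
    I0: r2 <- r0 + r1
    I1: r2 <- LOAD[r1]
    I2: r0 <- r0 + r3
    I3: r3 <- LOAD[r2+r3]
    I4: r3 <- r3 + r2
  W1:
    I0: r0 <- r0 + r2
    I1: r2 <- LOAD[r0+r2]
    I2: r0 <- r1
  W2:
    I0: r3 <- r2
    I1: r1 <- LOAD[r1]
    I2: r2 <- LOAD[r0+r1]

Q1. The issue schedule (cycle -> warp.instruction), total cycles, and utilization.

cycle 0: W0.I0
cycle 1: W0.I1
cycle 2: W0.I2
cycle 3: W1.I0
cycle 4: W0.I3
cycle 5: W1.I1
cycle 6: W1.I2
cycle 7: W0.I4
cycle 8: W2.I0
cycle 9: W2.I1
cycle 10: idle
cycle 11: idle
cycle 12: W2.I2

Answer: 13 cycles, utilization 11/13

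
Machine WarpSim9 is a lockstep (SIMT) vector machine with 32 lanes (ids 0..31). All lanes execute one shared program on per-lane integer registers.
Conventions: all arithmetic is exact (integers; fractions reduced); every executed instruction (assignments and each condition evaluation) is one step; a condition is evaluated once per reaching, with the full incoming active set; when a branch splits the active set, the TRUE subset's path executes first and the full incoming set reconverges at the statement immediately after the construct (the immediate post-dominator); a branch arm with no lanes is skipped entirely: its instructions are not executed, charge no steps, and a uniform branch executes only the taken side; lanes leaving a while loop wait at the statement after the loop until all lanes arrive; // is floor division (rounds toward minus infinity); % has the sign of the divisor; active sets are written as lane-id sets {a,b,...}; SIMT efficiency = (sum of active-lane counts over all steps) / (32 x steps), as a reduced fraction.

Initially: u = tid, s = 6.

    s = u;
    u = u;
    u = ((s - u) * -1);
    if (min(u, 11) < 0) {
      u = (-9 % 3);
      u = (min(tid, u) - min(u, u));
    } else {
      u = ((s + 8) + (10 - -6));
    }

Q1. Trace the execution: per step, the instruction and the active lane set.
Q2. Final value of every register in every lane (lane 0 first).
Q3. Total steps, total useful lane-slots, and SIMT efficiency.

step 0: s <- u                       {0,1,2,3,4,5,6,7,8,9,10,11,12,13,14,15,16,17,18,19,20,21,22,23,24,25,26,27,28,29,30,31}
step 1: u <- u                       {0,1,2,3,4,5,6,7,8,9,10,11,12,13,14,15,16,17,18,19,20,21,22,23,24,25,26,27,28,29,30,31}
step 2: u <- ((s - u) * -1)          {0,1,2,3,4,5,6,7,8,9,10,11,12,13,14,15,16,17,18,19,20,21,22,23,24,25,26,27,28,29,30,31}
step 3: eval (min(u, 11) < 0)        {0,1,2,3,4,5,6,7,8,9,10,11,12,13,14,15,16,17,18,19,20,21,22,23,24,25,26,27,28,29,30,31}
step 4: u <- ((s + 8) + (10 - -6))   {0,1,2,3,4,5,6,7,8,9,10,11,12,13,14,15,16,17,18,19,20,21,22,23,24,25,26,27,28,29,30,31}

Answer: 5 steps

u: 24,25,26,27,28,29,30,31,32,33,34,35,36,37,38,39,40,41,42,43,44,45,46,47,48,49,50,51,52,53,54,55
s: 0,1,2,3,4,5,6,7,8,9,10,11,12,13,14,15,16,17,18,19,20,21,22,23,24,25,26,27,28,29,30,31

steps = 5; useful = 160; efficiency = 160/160 = 1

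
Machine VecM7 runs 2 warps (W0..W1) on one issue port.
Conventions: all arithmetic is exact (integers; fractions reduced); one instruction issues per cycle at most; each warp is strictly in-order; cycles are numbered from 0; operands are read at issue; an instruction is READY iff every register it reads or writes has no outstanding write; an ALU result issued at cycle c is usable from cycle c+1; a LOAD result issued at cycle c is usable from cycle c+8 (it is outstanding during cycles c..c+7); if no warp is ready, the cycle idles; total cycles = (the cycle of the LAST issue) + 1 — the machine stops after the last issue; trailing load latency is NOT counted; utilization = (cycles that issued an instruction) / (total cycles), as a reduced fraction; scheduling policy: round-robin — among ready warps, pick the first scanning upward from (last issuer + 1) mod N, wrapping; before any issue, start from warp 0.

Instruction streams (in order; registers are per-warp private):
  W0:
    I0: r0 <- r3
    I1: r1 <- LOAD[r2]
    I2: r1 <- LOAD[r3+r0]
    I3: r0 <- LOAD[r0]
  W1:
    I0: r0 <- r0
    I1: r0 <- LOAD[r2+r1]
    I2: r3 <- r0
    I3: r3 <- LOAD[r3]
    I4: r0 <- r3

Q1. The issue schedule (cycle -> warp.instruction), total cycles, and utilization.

cycle 0: W0.I0
cycle 1: W1.I0
cycle 2: W0.I1
cycle 3: W1.I1
cycle 4: idle
cycle 5: idle
cycle 6: idle
cycle 7: idle
cycle 8: idle
cycle 9: idle
cycle 10: W0.I2
cycle 11: W1.I2
cycle 12: W0.I3
cycle 13: W1.I3
cycle 14: idle
cycle 15: idle
cycle 16: idle
cycle 17: idle
cycle 18: idle
cycle 19: idle
cycle 20: idle
cycle 21: W1.I4

Answer: 22 cycles, utilization 9/22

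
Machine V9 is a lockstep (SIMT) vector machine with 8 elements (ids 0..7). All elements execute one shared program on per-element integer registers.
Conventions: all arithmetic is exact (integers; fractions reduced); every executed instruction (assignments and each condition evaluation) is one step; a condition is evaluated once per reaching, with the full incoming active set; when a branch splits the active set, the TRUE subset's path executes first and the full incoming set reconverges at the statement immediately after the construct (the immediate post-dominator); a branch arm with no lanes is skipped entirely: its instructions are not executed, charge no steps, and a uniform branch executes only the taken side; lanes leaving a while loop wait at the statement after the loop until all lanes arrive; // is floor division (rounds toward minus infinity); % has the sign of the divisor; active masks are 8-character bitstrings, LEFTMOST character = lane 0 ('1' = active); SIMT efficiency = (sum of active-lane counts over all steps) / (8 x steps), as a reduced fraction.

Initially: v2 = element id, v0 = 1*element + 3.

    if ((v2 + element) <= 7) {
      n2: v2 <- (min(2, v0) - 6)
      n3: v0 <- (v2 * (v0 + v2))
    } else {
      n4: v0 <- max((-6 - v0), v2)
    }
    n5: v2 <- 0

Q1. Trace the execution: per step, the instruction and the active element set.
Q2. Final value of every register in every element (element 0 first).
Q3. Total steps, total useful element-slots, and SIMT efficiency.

step 0: eval ((v2 + element) <= 7)   11111111
step 1: v2 <- (min(2, v0) - 6)       11110000
step 2: v0 <- (v2 * (v0 + v2))       11110000
step 3: v0 <- max((-6 - v0), v2)     00001111
step 4: v2 <- 0                      11111111

Answer: 5 steps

v2: 0,0,0,0,0,0,0,0
v0: 4,0,-4,-8,4,5,6,7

steps = 5; useful = 28; efficiency = 28/40 = 7/10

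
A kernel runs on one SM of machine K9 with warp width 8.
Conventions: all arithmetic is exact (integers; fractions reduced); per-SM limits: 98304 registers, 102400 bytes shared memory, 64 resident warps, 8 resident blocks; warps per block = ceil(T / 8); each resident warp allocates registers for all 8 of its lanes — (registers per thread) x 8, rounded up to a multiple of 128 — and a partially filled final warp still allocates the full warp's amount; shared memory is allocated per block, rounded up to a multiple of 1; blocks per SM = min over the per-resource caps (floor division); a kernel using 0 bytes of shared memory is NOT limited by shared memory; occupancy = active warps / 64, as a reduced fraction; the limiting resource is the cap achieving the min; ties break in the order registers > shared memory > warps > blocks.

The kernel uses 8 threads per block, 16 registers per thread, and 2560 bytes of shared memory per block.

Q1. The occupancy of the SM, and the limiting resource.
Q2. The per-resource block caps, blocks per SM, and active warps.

Answer: occupancy 1/8, limited by blocks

registers: 768 blocks
shared memory: 40 blocks
warps: 64 blocks
blocks: 8 blocks

Answer: 8 blocks, 8 active warps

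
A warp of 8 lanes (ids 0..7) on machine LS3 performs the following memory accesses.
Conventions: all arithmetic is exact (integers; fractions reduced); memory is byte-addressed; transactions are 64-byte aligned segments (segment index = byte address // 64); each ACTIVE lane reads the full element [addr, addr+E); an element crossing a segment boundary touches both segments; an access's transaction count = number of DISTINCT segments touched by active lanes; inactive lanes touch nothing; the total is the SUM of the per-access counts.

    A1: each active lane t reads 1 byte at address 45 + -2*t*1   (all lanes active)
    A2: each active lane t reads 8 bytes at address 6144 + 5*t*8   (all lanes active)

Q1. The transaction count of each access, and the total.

A1: 1 transaction
A2: 5 transactions

Answer: 1,5; total 6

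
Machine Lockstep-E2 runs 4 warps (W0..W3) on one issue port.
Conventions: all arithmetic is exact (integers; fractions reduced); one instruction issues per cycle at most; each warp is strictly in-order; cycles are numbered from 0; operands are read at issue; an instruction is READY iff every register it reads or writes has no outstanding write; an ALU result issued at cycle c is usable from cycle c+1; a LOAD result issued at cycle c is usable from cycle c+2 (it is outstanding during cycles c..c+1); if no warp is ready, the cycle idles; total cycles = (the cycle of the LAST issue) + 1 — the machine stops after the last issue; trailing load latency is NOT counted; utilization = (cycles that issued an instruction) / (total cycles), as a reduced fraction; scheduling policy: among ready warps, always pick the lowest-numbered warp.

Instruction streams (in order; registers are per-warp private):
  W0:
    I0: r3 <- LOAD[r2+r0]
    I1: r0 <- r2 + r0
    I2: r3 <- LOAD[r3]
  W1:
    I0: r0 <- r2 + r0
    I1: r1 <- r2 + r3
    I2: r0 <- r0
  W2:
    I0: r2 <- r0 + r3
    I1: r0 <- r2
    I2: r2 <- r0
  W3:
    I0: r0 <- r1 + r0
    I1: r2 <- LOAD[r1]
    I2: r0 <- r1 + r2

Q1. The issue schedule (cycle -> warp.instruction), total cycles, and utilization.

cycle 0: W0.I0
cycle 1: W0.I1
cycle 2: W0.I2
cycle 3: W1.I0
cycle 4: W1.I1
cycle 5: W1.I2
cycle 6: W2.I0
cycle 7: W2.I1
cycle 8: W2.I2
cycle 9: W3.I0
cycle 10: W3.I1
cycle 11: idle
cycle 12: W3.I2

Answer: 13 cycles, utilization 12/13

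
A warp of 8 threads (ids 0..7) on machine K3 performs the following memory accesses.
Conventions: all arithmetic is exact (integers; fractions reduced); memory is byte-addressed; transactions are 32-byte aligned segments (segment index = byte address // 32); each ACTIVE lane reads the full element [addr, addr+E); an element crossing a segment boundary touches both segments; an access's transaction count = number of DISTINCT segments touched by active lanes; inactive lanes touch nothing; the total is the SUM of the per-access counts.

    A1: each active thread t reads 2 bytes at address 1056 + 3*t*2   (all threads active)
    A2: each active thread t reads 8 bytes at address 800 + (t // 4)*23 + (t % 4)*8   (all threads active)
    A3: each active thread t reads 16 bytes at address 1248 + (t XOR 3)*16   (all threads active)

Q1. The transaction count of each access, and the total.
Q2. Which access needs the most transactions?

A1: 2 transactions
A2: 2 transactions
A3: 4 transactions

Answer: 2,2,4; total 8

Answer: A3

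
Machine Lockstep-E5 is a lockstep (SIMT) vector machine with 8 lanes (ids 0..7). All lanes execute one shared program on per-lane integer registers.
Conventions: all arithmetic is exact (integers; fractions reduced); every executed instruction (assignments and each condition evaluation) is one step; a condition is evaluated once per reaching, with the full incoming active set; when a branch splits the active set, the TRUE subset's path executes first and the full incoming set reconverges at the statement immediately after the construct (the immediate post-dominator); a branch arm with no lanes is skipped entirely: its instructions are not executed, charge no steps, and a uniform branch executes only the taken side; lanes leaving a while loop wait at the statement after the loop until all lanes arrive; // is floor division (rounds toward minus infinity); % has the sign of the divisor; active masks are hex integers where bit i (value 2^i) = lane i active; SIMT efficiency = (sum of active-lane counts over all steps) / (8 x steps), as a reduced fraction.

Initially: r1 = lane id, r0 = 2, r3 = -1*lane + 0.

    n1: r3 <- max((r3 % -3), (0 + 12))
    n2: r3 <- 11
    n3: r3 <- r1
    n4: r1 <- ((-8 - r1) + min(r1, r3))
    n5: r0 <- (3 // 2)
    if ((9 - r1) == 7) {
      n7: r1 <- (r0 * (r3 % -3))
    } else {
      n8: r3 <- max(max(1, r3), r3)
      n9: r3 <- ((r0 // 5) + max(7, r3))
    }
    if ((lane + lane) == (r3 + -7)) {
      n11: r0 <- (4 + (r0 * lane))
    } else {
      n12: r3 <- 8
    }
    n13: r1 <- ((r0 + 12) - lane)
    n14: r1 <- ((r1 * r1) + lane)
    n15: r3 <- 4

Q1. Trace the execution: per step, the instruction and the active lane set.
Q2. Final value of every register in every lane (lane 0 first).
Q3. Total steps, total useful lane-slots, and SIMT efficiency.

step 0: r3 <- max((r3 % -3), (0 + 12)) 0xff
step 1: r3 <- 11                     0xff
step 2: r3 <- r1                     0xff
step 3: r1 <- ((-8 - r1) + min(r1, r3)) 0xff
step 4: r0 <- (3 // 2)               0xff
step 5: eval ((9 - r1) == 7)         0xff
step 6: r3 <- max(max(1, r3), r3)    0xff
step 7: r3 <- ((r0 // 5) + max(7, r3)) 0xff
step 8: eval ((lane + lane) == (r3 + -7)) 0xff
step 9: r0 <- (4 + (r0 * lane))      0x01
step 10: r3 <- 8                      0xfe
step 11: r1 <- ((r0 + 12) - lane)     0xff
step 12: r1 <- ((r1 * r1) + lane)     0xff
step 13: r3 <- 4                      0xff

Answer: 14 steps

r1: 256,145,123,103,85,69,55,43
r0: 4,1,1,1,1,1,1,1
r3: 4,4,4,4,4,4,4,4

steps = 14; useful = 104; efficiency = 104/112 = 13/14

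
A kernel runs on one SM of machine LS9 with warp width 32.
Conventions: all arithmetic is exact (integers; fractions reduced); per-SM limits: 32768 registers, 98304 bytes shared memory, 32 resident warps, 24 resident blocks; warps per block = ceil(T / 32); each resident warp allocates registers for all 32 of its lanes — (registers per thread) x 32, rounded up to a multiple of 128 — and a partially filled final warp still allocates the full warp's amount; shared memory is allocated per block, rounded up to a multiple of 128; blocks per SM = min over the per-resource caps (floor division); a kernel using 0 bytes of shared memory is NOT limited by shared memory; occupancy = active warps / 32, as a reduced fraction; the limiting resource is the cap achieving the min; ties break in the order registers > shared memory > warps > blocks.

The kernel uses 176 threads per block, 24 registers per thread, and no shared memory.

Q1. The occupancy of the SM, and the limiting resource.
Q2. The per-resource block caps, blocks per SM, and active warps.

Answer: occupancy 15/16, limited by warps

registers: 7 blocks
shared memory: no limit (kernel uses none)
warps: 5 blocks
blocks: 24 blocks

Answer: 5 blocks, 30 active warps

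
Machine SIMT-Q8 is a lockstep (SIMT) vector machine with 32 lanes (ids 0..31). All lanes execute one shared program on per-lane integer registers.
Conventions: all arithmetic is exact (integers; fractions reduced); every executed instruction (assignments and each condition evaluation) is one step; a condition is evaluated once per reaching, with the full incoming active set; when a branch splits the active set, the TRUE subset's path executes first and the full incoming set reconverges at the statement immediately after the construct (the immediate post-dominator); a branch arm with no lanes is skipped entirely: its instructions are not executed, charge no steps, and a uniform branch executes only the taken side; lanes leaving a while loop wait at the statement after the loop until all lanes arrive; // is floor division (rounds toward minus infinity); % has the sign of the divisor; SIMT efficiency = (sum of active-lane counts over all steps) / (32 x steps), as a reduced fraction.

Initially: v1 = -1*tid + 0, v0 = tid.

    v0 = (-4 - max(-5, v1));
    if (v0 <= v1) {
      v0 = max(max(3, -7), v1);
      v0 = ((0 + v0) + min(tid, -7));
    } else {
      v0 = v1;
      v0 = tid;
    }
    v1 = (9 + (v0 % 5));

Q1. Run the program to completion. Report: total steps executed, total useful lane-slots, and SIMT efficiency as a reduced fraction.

Answer: 7 steps, 160 useful, 5/7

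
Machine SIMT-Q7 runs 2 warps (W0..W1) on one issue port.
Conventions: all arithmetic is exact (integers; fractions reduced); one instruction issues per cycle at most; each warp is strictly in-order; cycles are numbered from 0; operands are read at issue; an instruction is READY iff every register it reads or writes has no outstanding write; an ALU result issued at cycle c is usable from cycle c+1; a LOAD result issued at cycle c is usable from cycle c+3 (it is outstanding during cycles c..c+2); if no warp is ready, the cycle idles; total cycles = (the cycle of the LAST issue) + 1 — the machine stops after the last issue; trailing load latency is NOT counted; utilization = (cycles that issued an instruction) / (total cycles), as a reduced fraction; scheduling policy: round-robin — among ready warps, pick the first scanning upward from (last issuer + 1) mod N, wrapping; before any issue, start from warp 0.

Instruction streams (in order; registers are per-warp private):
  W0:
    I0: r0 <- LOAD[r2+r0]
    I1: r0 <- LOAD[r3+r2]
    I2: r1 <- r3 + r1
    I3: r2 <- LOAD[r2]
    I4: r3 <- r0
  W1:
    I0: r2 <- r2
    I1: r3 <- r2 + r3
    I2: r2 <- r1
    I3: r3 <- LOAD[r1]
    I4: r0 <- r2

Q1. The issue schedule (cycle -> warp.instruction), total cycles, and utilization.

cycle 0: W0.I0
cycle 1: W1.I0
cycle 2: W1.I1
cycle 3: W0.I1
cycle 4: W1.I2
cycle 5: W0.I2
cycle 6: W1.I3
cycle 7: W0.I3
cycle 8: W1.I4
cycle 9: W0.I4

Answer: 10 cycles, utilization 1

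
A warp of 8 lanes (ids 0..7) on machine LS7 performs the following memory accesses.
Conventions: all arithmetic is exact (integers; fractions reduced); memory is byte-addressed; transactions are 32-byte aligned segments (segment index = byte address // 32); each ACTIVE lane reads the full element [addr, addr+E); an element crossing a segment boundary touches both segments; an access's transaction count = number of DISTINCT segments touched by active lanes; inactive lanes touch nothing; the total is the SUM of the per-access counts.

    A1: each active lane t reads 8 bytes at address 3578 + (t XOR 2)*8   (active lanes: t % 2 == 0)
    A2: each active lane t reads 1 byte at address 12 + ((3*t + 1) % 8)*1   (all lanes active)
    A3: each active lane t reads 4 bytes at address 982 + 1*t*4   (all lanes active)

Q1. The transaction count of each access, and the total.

A1: 3 transactions
A2: 1 transaction
A3: 2 transactions

Answer: 3,1,2; total 6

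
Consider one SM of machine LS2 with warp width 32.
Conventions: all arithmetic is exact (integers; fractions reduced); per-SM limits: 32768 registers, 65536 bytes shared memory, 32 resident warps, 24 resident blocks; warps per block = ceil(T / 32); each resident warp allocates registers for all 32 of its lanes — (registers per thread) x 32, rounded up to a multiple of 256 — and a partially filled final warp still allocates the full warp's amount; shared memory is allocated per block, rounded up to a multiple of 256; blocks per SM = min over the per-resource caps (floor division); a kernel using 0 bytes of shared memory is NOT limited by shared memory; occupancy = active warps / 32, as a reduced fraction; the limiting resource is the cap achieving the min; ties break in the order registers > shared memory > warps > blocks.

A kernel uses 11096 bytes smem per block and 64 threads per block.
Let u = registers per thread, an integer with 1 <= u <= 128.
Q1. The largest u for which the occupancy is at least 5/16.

Answer: u = 96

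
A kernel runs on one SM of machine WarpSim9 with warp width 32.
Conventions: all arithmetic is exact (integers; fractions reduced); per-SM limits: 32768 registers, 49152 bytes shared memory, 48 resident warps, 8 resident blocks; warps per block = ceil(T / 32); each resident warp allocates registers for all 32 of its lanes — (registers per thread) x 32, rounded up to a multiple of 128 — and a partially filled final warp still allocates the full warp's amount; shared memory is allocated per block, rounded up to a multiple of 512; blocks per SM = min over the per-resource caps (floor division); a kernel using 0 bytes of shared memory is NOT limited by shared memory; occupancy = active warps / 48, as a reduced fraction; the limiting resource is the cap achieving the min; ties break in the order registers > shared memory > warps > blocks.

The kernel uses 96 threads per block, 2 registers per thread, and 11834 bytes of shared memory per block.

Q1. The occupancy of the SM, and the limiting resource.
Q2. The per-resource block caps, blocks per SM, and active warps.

Answer: occupancy 1/4, limited by shared memory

registers: 85 blocks
shared memory: 4 blocks
warps: 16 blocks
blocks: 8 blocks

Answer: 4 blocks, 12 active warps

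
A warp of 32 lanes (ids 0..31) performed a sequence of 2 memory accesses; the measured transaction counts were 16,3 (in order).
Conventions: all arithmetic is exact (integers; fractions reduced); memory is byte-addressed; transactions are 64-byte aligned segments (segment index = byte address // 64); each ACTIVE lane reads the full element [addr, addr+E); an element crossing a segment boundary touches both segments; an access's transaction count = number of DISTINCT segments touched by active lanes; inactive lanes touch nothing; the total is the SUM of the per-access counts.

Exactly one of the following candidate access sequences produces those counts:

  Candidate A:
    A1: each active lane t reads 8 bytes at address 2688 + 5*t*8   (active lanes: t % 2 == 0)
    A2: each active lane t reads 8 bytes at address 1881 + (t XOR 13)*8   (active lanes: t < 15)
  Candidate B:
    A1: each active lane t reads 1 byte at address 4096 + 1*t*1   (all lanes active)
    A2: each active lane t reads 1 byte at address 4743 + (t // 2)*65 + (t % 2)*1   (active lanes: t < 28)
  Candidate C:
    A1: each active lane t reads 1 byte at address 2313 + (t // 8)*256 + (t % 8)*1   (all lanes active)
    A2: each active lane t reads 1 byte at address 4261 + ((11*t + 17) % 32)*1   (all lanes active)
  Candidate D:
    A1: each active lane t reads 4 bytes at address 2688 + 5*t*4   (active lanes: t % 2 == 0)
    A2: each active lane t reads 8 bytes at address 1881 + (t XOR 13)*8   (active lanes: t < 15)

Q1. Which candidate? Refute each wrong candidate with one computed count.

B: A1 gives 1 transaction, not 16
C: A1 gives 4 transactions, not 16
D: A1 gives 10 transactions, not 16
A: all counts match (16,3)

Answer: A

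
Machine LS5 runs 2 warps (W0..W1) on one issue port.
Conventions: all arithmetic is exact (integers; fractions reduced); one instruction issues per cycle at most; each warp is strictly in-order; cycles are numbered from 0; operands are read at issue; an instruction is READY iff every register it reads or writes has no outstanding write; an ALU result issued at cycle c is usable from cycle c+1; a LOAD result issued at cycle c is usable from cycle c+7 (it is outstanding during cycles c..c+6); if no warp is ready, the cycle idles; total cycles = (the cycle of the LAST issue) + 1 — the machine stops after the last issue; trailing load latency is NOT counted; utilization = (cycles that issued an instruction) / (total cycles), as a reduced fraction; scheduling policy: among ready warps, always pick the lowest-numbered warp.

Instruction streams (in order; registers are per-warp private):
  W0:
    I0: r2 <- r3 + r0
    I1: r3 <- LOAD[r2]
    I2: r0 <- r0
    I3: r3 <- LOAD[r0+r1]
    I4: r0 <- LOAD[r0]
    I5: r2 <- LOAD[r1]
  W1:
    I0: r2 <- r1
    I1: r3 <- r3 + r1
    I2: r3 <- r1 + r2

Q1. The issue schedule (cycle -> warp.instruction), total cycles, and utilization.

cycle 0: W0.I0
cycle 1: W0.I1
cycle 2: W0.I2
cycle 3: W1.I0
cycle 4: W1.I1
cycle 5: W1.I2
cycle 6: idle
cycle 7: idle
cycle 8: W0.I3
cycle 9: W0.I4
cycle 10: W0.I5

Answer: 11 cycles, utilization 9/11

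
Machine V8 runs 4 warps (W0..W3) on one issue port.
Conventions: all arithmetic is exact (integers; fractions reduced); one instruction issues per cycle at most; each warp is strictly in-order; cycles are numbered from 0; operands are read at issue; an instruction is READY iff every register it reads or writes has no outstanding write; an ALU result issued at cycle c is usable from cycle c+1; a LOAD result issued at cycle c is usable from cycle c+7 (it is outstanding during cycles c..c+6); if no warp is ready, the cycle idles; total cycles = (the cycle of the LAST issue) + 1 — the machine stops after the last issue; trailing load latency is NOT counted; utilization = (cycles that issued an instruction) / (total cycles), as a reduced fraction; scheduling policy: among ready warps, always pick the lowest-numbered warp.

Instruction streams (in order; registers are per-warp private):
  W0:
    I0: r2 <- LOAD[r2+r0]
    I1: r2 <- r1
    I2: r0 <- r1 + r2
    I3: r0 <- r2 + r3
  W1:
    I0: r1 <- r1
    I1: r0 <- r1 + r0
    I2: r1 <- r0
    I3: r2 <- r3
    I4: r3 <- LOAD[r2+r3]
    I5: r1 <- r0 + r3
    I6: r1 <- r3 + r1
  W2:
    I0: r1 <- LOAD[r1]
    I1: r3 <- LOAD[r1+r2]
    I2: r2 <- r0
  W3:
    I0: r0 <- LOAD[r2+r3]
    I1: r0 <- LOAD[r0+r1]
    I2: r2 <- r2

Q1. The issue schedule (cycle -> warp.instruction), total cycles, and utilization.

cycle 0: W0.I0
cycle 1: W1.I0
cycle 2: W1.I1
cycle 3: W1.I2
cycle 4: W1.I3
cycle 5: W1.I4
cycle 6: W2.I0
cycle 7: W0.I1
cycle 8: W0.I2
cycle 9: W0.I3
cycle 10: W3.I0
cycle 11: idle
cycle 12: W1.I5
cycle 13: W1.I6
cycle 14: W2.I1
cycle 15: W2.I2
cycle 16: idle
cycle 17: W3.I1
cycle 18: W3.I2

Answer: 19 cycles, utilization 17/19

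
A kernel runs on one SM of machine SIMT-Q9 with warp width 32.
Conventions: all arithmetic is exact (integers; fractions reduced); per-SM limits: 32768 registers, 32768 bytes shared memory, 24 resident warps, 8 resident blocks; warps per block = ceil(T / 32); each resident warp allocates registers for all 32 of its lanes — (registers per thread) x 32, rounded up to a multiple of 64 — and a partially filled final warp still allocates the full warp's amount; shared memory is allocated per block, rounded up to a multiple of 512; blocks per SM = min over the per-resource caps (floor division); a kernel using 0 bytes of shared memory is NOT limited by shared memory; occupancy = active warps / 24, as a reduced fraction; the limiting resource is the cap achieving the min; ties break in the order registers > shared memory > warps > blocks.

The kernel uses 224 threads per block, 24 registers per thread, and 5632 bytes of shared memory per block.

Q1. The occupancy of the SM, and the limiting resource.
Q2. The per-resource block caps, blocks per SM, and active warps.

Answer: occupancy 7/8, limited by warps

registers: 6 blocks
shared memory: 5 blocks
warps: 3 blocks
blocks: 8 blocks

Answer: 3 blocks, 21 active warps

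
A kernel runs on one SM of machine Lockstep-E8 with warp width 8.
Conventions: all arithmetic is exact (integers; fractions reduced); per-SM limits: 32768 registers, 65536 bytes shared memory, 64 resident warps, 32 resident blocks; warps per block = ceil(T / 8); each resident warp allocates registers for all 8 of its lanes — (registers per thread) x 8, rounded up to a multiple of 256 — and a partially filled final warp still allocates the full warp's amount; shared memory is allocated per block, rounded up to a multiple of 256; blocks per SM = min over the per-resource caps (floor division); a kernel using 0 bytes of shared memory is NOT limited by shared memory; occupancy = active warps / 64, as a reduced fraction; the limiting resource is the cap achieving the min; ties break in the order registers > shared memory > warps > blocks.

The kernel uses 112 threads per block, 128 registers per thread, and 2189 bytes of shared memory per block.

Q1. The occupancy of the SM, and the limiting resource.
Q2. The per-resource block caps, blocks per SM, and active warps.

Answer: occupancy 7/16, limited by registers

registers: 2 blocks
shared memory: 28 blocks
warps: 4 blocks
blocks: 32 blocks

Answer: 2 blocks, 28 active warps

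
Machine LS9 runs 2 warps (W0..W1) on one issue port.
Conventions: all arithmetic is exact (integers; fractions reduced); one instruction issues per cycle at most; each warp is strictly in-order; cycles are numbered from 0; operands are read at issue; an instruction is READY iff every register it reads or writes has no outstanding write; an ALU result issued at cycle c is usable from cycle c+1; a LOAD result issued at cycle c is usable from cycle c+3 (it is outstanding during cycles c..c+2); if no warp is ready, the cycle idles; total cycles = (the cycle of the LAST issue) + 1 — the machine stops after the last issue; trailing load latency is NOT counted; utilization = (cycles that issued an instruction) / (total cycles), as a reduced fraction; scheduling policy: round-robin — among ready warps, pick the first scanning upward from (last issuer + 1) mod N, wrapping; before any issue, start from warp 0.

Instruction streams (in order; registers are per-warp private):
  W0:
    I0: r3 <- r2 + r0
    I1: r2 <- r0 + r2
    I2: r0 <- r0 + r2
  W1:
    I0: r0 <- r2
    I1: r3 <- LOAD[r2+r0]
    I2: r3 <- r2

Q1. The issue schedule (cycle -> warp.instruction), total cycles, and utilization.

cycle 0: W0.I0
cycle 1: W1.I0
cycle 2: W0.I1
cycle 3: W1.I1
cycle 4: W0.I2
cycle 5: idle
cycle 6: W1.I2

Answer: 7 cycles, utilization 6/7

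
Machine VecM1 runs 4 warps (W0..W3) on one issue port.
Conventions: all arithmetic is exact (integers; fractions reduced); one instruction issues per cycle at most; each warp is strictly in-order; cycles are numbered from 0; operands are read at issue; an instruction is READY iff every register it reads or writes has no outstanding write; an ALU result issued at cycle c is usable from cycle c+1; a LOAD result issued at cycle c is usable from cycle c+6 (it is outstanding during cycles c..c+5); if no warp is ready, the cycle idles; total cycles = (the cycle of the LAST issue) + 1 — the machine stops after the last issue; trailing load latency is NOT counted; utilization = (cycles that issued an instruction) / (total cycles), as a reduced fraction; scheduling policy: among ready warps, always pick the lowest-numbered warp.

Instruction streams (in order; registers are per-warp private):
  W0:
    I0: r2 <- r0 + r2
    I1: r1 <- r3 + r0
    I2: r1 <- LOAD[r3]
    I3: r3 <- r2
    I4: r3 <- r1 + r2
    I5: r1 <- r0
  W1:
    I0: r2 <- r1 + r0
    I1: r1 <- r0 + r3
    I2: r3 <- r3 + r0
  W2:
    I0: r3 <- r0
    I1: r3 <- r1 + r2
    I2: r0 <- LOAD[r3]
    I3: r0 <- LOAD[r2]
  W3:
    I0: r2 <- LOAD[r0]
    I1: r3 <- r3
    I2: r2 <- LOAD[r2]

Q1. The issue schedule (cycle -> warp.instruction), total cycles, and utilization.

cycle 0: W0.I0
cycle 1: W0.I1
cycle 2: W0.I2
cycle 3: W0.I3
cycle 4: W1.I0
cycle 5: W1.I1
cycle 6: W1.I2
cycle 7: W2.I0
cycle 8: W0.I4
cycle 9: W0.I5
cycle 10: W2.I1
cycle 11: W2.I2
cycle 12: W3.I0
cycle 13: W3.I1
cycle 14: idle
cycle 15: idle
cycle 16: idle
cycle 17: W2.I3
cycle 18: W3.I2

Answer: 19 cycles, utilization 16/19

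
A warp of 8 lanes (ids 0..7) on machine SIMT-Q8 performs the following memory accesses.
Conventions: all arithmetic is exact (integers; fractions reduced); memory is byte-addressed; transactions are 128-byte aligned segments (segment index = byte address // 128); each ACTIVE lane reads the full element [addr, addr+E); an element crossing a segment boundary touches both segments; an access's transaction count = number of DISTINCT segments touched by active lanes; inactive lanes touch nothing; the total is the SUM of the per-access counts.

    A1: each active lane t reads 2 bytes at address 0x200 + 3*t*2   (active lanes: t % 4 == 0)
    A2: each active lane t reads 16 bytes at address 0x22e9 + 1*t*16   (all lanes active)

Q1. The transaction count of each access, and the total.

A1: 1 transaction
A2: 2 transactions

Answer: 1,2; total 3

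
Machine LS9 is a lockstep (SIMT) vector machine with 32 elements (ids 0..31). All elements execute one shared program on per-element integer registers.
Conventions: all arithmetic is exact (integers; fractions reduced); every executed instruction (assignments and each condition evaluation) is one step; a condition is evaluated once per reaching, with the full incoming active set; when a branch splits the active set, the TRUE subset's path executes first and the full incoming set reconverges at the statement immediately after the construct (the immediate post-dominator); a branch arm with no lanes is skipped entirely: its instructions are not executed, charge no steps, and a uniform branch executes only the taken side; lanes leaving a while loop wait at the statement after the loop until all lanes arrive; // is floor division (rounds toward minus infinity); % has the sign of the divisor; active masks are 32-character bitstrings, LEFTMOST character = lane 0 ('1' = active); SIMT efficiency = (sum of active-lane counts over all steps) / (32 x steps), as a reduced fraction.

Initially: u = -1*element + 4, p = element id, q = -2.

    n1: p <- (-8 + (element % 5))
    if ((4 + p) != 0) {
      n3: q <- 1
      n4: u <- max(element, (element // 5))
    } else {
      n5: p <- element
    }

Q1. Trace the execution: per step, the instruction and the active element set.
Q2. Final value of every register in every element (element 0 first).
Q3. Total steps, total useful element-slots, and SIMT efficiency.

step 0: p <- (-8 + (element % 5))    11111111111111111111111111111111
step 1: eval ((4 + p) != 0)          11111111111111111111111111111111
step 2: q <- 1                       11110111101111011110111101111011
step 3: u <- max(element, (element // 5)) 11110111101111011110111101111011
step 4: p <- element                 00001000010000100001000010000100

Answer: 5 steps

u: 0,1,2,3,0,5,6,7,8,-5,10,11,12,13,-10,15,16,17,18,-15,20,21,22,23,-20,25,26,27,28,-25,30,31
p: -8,-7,-6,-5,4,-8,-7,-6,-5,9,-8,-7,-6,-5,14,-8,-7,-6,-5,19,-8,-7,-6,-5,24,-8,-7,-6,-5,29,-8,-7
q: 1,1,1,1,-2,1,1,1,1,-2,1,1,1,1,-2,1,1,1,1,-2,1,1,1,1,-2,1,1,1,1,-2,1,1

steps = 5; useful = 122; efficiency = 122/160 = 61/80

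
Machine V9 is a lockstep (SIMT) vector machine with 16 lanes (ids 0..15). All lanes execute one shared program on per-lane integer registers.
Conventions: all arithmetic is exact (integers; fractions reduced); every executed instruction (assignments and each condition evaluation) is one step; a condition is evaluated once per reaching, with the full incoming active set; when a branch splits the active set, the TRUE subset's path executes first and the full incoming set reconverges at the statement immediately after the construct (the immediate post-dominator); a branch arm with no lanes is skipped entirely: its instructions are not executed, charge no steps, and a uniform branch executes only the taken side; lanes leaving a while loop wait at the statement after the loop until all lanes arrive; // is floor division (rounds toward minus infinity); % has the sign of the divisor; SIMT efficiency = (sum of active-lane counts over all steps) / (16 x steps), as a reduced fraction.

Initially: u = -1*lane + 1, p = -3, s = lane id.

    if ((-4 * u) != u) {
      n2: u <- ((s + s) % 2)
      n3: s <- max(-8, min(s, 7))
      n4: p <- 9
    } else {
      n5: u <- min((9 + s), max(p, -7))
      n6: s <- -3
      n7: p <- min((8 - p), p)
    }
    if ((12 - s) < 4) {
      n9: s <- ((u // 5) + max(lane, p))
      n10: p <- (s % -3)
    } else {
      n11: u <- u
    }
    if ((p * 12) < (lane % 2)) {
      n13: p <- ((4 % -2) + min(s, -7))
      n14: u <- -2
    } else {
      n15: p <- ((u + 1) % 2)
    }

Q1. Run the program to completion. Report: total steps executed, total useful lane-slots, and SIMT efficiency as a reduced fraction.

Answer: 13 steps, 129 useful, 129/208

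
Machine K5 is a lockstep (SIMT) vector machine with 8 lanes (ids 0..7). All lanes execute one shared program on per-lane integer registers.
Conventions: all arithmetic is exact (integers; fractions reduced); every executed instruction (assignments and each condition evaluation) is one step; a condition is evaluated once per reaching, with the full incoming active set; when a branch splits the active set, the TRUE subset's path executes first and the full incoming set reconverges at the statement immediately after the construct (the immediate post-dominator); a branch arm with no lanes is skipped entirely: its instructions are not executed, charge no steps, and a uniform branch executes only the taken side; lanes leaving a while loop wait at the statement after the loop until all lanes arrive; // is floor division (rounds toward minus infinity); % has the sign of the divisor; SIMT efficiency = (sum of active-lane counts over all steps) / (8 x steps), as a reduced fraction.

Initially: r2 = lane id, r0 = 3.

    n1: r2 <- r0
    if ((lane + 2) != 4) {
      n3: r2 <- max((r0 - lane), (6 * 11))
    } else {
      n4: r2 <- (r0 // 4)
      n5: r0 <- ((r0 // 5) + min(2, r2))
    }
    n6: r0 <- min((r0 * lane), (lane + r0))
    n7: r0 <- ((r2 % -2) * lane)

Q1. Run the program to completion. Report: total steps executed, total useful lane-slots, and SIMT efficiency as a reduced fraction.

Answer: 7 steps, 41 useful, 41/56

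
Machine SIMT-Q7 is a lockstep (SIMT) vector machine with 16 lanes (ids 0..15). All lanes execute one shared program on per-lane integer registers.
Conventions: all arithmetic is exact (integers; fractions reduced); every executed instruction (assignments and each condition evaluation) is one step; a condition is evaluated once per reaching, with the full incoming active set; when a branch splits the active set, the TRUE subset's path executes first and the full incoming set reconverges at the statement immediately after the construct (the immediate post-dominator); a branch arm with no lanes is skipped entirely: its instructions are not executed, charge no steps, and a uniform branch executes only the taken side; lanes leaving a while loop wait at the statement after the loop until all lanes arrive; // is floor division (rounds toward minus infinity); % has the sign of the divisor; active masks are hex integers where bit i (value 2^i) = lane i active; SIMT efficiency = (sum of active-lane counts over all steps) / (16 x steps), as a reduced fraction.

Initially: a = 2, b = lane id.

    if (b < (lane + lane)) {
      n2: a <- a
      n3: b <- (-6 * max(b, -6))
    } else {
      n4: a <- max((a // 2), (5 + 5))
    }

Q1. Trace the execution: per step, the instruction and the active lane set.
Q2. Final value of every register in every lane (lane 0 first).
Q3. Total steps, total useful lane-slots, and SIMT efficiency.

step 0: eval (b < (lane + lane))     0xffff
step 1: a <- a                       0xfffe
step 2: b <- (-6 * max(b, -6))       0xfffe
step 3: a <- max((a // 2), (5 + 5))  0x0001

Answer: 4 steps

a: 10,2,2,2,2,2,2,2,2,2,2,2,2,2,2,2
b: 0,-6,-12,-18,-24,-30,-36,-42,-48,-54,-60,-66,-72,-78,-84,-90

steps = 4; useful = 47; efficiency = 47/64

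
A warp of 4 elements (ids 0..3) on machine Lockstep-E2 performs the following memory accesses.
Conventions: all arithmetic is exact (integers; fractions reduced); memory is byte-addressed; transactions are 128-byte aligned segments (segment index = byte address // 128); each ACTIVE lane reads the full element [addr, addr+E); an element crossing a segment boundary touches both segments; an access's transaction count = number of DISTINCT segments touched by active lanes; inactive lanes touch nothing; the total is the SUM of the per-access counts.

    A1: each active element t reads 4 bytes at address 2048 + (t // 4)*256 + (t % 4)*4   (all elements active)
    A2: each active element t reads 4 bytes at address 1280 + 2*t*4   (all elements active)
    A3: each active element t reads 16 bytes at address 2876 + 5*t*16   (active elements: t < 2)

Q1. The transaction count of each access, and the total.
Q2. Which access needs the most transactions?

A1: 1 transaction
A2: 1 transaction
A3: 2 transactions

Answer: 1,1,2; total 4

Answer: A3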